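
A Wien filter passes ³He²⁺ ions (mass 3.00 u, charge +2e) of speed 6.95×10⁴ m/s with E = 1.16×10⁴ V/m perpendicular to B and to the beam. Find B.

B = 0.167 T

Balance of forces in the selector: qE = qvB ⇒ B = E/v.
B = 1.16×10⁴/6.95×10⁴ = 0.167 T.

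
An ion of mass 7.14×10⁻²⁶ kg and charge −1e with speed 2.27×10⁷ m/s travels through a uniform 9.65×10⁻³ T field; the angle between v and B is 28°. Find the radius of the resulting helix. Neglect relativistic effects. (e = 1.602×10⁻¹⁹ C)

r ≈ 492 m

v⊥ = v sinθ = 2.27×10⁷·sin28° ≈ 1.066×10⁷ m/s.
r = m v⊥/(|q|B) = (7.14×10⁻²⁶)(1.066×10⁷)/((1.602×10⁻¹⁹)(9.65×10⁻³)) ≈ 492 m.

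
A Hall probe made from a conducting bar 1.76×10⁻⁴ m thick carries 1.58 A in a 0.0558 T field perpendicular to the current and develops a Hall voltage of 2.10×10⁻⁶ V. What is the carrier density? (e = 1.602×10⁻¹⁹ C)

From V_H = IB/(n e t), n = IB/(V_H e t).
n = (1.58)(0.0558)/((2.10×10⁻⁶)(1.602×10⁻¹⁹)(1.76×10⁻⁴)) ≈ 1.49×10²⁷ m⁻³.

n ≈ 1.49×10²⁷ m⁻³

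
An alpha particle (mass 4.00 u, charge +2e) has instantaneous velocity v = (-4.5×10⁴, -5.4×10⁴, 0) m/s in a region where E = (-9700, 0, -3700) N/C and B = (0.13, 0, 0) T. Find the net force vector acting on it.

F ≈ (-3.11×10⁻¹⁵, 0, 1.06×10⁻¹⁵) N

v×B = (0, 0, 7020) N/C.
E + v×B = (-9700, 0, 3320) N/C.
F = q(E + v×B) = (3.204×10⁻¹⁹ C)·(-9700, 0, 3320) = (-3.11×10⁻¹⁵, 0, 1.06×10⁻¹⁵) N.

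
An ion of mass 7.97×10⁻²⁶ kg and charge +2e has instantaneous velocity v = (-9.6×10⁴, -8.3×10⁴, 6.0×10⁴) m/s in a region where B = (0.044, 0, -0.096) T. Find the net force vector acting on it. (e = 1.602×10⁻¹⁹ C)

v×B = (7970, -6580, 3650) N/C.
F = q v×B = (3.204×10⁻¹⁹ C)·(7970, -6580, 3650) = (2.55×10⁻¹⁵, -2.11×10⁻¹⁵, 1.17×10⁻¹⁵) N.

F ≈ (2.55×10⁻¹⁵, -2.11×10⁻¹⁵, 1.17×10⁻¹⁵) N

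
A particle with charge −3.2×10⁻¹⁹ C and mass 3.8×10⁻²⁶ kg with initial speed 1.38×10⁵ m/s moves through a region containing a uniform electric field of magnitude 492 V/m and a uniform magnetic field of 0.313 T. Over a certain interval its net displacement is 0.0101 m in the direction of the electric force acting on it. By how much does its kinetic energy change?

ΔKE ≈ 1.59×10⁻¹⁸ J

The magnetic force is always ⟂ v and does no work; only the electric force changes KE.
ΔKE = F_E · d = |q|E d = (3.2×10⁻¹⁹)(492)(0.0101) ≈ 1.59×10⁻¹⁸ J.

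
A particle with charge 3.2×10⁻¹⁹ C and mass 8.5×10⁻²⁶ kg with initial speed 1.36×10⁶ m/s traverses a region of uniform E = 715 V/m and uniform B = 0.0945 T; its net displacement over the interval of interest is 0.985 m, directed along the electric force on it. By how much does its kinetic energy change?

The magnetic force is always ⟂ v and does no work; only the electric force changes KE.
ΔKE = F_E · d = |q|E d = (3.2×10⁻¹⁹)(715)(0.985) ≈ 2.25×10⁻¹⁶ J.

ΔKE ≈ 2.25×10⁻¹⁶ J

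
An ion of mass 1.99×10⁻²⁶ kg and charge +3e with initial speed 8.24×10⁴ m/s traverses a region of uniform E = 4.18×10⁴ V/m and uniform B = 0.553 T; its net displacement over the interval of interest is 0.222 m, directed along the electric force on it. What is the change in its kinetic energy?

ΔKE ≈ 4.46×10⁻¹⁵ J

The magnetic force is always ⟂ v and does no work; only the electric force changes KE.
ΔKE = F_E · d = |q|E d = (4.806×10⁻¹⁹)(4.18×10⁴)(0.222) ≈ 4.46×10⁻¹⁵ J.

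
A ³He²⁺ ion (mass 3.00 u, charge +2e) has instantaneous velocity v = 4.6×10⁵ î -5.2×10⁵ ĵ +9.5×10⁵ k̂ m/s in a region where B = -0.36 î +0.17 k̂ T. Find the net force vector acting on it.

v×B = (-8.84×10⁴, -4.20×10⁵, -1.87×10⁵) N/C.
F = q v×B = (3.204×10⁻¹⁹ C)·(-8.84×10⁴, -4.20×10⁵, -1.87×10⁵) = (-2.83×10⁻¹⁴, -1.35×10⁻¹³, -6.00×10⁻¹⁴) N.

F ≈ (-2.83×10⁻¹⁴, -1.35×10⁻¹³, -6.00×10⁻¹⁴) N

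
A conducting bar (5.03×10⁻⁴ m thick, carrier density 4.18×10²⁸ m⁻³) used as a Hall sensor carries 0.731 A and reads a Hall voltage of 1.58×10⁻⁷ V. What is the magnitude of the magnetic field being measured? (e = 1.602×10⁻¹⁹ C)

B ≈ 0.728 T

From V_H = IB/(n e t), B = V_H n e t / I.
B = (1.58×10⁻⁷)(4.18×10²⁸)(1.602×10⁻¹⁹)(5.03×10⁻⁴)/0.731 ≈ 0.728 T.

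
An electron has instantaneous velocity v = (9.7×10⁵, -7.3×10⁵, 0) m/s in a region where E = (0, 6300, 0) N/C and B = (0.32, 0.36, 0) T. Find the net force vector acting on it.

F ≈ (0, -1.01×10⁻¹⁵, -9.34×10⁻¹⁴) N

v×B = (0, 0, 5.83×10⁵) N/C.
E + v×B = (0, 6300, 5.83×10⁵) N/C.
F = q(E + v×B) = (−1.602×10⁻¹⁹ C)·(0, 6300, 5.83×10⁵) = (0, -1.01×10⁻¹⁵, -9.34×10⁻¹⁴) N.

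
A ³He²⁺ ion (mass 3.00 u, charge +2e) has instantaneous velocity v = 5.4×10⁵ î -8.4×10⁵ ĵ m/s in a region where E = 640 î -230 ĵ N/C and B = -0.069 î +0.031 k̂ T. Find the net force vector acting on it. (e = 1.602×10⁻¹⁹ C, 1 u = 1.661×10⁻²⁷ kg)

v×B = (-2.60×10⁴, -1.67×10⁴, -5.80×10⁴) N/C.
E + v×B = (-2.54×10⁴, -1.70×10⁴, -5.80×10⁴) N/C.
F = q(E + v×B) = (3.204×10⁻¹⁹ C)·(-2.54×10⁴, -1.70×10⁴, -5.80×10⁴) = (-8.14×10⁻¹⁵, -5.44×10⁻¹⁵, -1.86×10⁻¹⁴) N.

F ≈ (-8.14×10⁻¹⁵, -5.44×10⁻¹⁵, -1.86×10⁻¹⁴) N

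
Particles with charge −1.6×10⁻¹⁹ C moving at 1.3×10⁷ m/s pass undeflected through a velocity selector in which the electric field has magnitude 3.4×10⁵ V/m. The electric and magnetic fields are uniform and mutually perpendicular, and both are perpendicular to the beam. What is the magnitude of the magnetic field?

Balance of forces in the selector: qE = qvB ⇒ B = E/v.
B = 3.4×10⁵/1.3×10⁷ = 0.026 T.

B = 0.026 T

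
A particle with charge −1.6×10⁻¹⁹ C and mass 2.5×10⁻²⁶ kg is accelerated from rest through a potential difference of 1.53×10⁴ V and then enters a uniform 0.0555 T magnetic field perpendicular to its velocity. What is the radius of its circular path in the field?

Acceleration: |q|V = ½mv² ⇒ v = √(2|q|V/m) = √(2·1.6×10⁻¹⁹·1.53×10⁴/2.5×10⁻²⁶) ≈ 4.425×10⁵ m/s.
In the field: r = mv/(|q|B) = (2.5×10⁻²⁶)(4.425×10⁵)/((1.6×10⁻¹⁹)(0.0555)) ≈ 1.25 m.

r ≈ 1.25 m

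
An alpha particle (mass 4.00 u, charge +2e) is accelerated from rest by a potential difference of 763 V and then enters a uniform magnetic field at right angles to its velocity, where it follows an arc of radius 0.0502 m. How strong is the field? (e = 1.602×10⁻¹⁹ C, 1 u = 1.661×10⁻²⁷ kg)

v = √(2|q|V/m) = √(2·3.204×10⁻¹⁹·763/6.644×10⁻²⁷) ≈ 2.713×10⁵ m/s.
B = mv/(|q|r) = (6.644×10⁻²⁷)(2.713×10⁵)/((3.204×10⁻¹⁹)(0.0502)) ≈ 0.112 T.

B ≈ 0.112 T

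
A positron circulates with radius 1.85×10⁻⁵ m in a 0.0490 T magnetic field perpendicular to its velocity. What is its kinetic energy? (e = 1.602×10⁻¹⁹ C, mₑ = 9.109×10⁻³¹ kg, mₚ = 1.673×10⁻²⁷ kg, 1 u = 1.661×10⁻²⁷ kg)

KE ≈ 1.16×10⁻²⁰ J

v = |q|Br/m, then KE = ½mv² = (qBr)²/(2m).
v = (1.602×10⁻¹⁹)(0.0490)(1.85×10⁻⁵)/9.109×10⁻³¹ ≈ 1.594×10⁵ m/s.
KE = ½(9.109×10⁻³¹)(1.594×10⁵)² ≈ 1.16×10⁻²⁰ J.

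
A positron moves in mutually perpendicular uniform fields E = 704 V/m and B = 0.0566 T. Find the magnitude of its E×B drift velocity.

v_d ≈ 1.24×10⁴ m/s

The E×B drift speed is v_d = E/B.
v_d = 704/0.0566 = 1.24×10⁴ m/s.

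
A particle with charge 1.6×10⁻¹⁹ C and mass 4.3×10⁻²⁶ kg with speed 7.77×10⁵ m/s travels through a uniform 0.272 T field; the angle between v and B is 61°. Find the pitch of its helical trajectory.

v∥ = v cosθ = 7.77×10⁵·cos61° ≈ 3.767×10⁵ m/s.
T = 2πm/(|q|B) = 2π(4.3×10⁻²⁶)/((1.6×10⁻¹⁹)(0.272)) ≈ 6.208×10⁻⁶ s.
pitch = v∥ T = (3.767×10⁵)(6.208×10⁻⁶) ≈ 2.34 m.

p ≈ 2.34 m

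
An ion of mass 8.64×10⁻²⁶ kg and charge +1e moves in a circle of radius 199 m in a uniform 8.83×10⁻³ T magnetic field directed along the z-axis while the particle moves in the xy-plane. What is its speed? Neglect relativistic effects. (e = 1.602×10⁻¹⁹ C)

v ≈ 3.26×10⁶ m/s

From |q|vB = mv²/r, v = |q|Br/m.
v = (1.602×10⁻¹⁹)(8.83×10⁻³)(199)/8.64×10⁻²⁶ ≈ 3.26×10⁶ m/s.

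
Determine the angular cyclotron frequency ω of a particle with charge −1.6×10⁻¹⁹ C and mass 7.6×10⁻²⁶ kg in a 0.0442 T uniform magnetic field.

ω ≈ 9.31×10⁴ rad/s

ω = |q|B/m.
ω = (1.6×10⁻¹⁹)(0.0442)/7.6×10⁻²⁶ ≈ 9.31×10⁴ rad/s.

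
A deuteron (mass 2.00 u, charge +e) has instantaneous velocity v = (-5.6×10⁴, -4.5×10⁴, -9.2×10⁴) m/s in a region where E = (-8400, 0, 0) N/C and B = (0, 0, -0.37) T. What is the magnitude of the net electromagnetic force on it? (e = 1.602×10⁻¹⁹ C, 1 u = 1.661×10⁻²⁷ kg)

v×B = (1.66×10⁴, -2.07×10⁴, 0) N/C.
E + v×B = (8250, -2.07×10⁴, 0) N/C.
F = q(E + v×B) = (1.602×10⁻¹⁹ C)·(8250, -2.07×10⁴, 0) = (1.32×10⁻¹⁵, -3.32×10⁻¹⁵, 0) N.
|F| = 3.57×10⁻¹⁵ N.

|F| ≈ 3.57×10⁻¹⁵ N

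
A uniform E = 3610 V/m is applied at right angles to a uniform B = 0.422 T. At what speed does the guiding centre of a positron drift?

The E×B drift speed is v_d = E/B.
v_d = 3610/0.422 = 8550 m/s.

v_d ≈ 8550 m/s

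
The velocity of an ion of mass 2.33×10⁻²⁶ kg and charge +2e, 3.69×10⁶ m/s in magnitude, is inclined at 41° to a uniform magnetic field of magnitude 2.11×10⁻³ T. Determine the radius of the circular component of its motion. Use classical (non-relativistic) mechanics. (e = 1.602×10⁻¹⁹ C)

v⊥ = v sinθ = 3.69×10⁶·sin41° ≈ 2.421×10⁶ m/s.
r = m v⊥/(|q|B) = (2.33×10⁻²⁶)(2.421×10⁶)/((3.204×10⁻¹⁹)(2.11×10⁻³)) ≈ 83.4 m.

r ≈ 83.4 m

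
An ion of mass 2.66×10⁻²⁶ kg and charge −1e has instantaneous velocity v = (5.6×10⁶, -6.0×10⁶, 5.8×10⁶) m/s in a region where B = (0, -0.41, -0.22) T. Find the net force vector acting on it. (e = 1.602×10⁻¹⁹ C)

v×B = (3.70×10⁶, 1.23×10⁶, -2.30×10⁶) N/C.
F = q v×B = (−1.602×10⁻¹⁹ C)·(3.70×10⁶, 1.23×10⁶, -2.30×10⁶) = (-5.92×10⁻¹³, -1.97×10⁻¹³, 3.68×10⁻¹³) N.

F ≈ (-5.92×10⁻¹³, -1.97×10⁻¹³, 3.68×10⁻¹³) N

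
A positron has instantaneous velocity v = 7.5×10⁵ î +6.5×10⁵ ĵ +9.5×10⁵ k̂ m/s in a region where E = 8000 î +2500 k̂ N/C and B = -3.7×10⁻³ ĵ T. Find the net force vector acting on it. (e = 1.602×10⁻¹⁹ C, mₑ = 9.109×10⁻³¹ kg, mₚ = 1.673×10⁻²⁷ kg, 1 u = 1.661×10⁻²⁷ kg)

F ≈ (1.84×10⁻¹⁵, 0, -4.41×10⁻¹⁷) N

v×B = (3520, 0, -2780) N/C.
E + v×B = (1.15×10⁴, 0, -275) N/C.
F = q(E + v×B) = (1.602×10⁻¹⁹ C)·(1.15×10⁴, 0, -275) = (1.84×10⁻¹⁵, 0, -4.41×10⁻¹⁷) N.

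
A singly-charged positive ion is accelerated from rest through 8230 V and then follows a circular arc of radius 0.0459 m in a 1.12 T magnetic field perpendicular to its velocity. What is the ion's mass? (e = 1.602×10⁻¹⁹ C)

Combine |q|V = ½mv² and r = mv/(|q|B): eliminate v to get m = qB²r²/(2V).
m = (1.602×10⁻¹⁹)(1.12)²(0.0459)²/(2·8230) ≈ 2.57×10⁻²⁶ kg.

m ≈ 2.57×10⁻²⁶ kg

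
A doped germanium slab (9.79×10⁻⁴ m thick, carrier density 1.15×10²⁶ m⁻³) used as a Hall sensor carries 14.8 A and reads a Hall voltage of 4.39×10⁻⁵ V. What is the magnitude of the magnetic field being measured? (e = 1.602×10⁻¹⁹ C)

B ≈ 0.0535 T

From V_H = IB/(n e t), B = V_H n e t / I.
B = (4.39×10⁻⁵)(1.15×10²⁶)(1.602×10⁻¹⁹)(9.79×10⁻⁴)/14.8 ≈ 0.0535 T.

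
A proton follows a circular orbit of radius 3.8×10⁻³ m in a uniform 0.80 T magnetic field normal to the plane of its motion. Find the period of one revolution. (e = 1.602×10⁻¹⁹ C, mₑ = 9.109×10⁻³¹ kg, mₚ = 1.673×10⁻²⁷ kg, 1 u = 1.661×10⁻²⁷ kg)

T ≈ 8.2×10⁻⁸ s

The cyclotron period depends only on m, q, B: T = 2πm/(|q|B).
T = 2π(1.673×10⁻²⁷)/((1.602×10⁻¹⁹)(0.80)) ≈ 8.2×10⁻⁸ s.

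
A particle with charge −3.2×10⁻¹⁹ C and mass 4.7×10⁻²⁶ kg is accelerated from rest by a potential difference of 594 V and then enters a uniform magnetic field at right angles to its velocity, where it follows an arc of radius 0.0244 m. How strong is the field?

B ≈ 0.541 T

v = √(2|q|V/m) = √(2·3.2×10⁻¹⁹·594/4.7×10⁻²⁶) ≈ 8.994×10⁴ m/s.
B = mv/(|q|r) = (4.7×10⁻²⁶)(8.994×10⁴)/((3.2×10⁻¹⁹)(0.0244)) ≈ 0.541 T.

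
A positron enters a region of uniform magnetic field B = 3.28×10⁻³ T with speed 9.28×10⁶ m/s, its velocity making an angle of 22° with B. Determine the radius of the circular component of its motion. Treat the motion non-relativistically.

r ≈ 6.03×10⁻³ m

v⊥ = v sinθ = 9.28×10⁶·sin22° ≈ 3.476×10⁶ m/s.
r = m v⊥/(|q|B) = (9.109×10⁻³¹)(3.476×10⁶)/((1.602×10⁻¹⁹)(3.28×10⁻³)) ≈ 6.03×10⁻³ m.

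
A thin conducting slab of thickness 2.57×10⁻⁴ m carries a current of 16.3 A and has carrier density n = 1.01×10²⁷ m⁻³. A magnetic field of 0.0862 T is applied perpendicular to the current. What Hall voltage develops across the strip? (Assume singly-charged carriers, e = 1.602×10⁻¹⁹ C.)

V_H = IB/(n e t).
V_H = (16.3)(0.0862)/((1.01×10²⁷)(1.602×10⁻¹⁹)(2.57×10⁻⁴)) ≈ 3.38×10⁻⁵ V.

V_H ≈ 3.38×10⁻⁵ V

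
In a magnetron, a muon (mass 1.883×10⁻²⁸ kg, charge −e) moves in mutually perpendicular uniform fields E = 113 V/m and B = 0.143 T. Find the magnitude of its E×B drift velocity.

The E×B drift speed is v_d = E/B.
v_d = 113/0.143 = 790 m/s.

v_d ≈ 790 m/s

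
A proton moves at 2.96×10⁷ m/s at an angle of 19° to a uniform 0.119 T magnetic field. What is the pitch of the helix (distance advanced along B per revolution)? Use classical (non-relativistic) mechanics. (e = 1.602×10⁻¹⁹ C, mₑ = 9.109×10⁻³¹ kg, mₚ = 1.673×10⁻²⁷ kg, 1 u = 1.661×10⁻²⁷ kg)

v∥ = v cosθ = 2.96×10⁷·cos19° ≈ 2.799×10⁷ m/s.
T = 2πm/(|q|B) = 2π(1.673×10⁻²⁷)/((1.602×10⁻¹⁹)(0.119)) ≈ 5.514×10⁻⁷ s.
pitch = v∥ T = (2.799×10⁷)(5.514×10⁻⁷) ≈ 15.4 m.

p ≈ 15.4 m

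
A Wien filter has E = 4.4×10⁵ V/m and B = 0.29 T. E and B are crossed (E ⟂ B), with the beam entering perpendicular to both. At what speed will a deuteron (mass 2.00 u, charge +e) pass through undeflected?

v = 1.5×10⁶ m/s

Straight-line motion ⇒ electric and magnetic forces cancel, so E = vB.
v = E/B = 4.4×10⁵/0.29 = 1.5×10⁶ m/s.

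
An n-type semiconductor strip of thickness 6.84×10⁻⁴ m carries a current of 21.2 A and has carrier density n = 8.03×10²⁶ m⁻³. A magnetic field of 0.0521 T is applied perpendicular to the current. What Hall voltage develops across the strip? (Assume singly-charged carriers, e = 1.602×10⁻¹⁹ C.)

V_H ≈ 1.26×10⁻⁵ V

V_H = IB/(n e t).
V_H = (21.2)(0.0521)/((8.03×10²⁶)(1.602×10⁻¹⁹)(6.84×10⁻⁴)) ≈ 1.26×10⁻⁵ V.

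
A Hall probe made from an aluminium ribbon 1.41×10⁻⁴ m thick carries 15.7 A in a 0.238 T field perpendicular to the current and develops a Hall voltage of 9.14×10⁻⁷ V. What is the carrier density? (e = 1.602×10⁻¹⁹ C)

n ≈ 1.81×10²⁹ m⁻³

From V_H = IB/(n e t), n = IB/(V_H e t).
n = (15.7)(0.238)/((9.14×10⁻⁷)(1.602×10⁻¹⁹)(1.41×10⁻⁴)) ≈ 1.81×10²⁹ m⁻³.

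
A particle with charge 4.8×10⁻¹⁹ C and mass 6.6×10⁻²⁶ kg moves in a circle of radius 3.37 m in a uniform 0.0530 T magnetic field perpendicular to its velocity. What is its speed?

From |q|vB = mv²/r, v = |q|Br/m.
v = (4.8×10⁻¹⁹)(0.0530)(3.37)/6.6×10⁻²⁶ ≈ 1.30×10⁶ m/s.

v ≈ 1.30×10⁶ m/s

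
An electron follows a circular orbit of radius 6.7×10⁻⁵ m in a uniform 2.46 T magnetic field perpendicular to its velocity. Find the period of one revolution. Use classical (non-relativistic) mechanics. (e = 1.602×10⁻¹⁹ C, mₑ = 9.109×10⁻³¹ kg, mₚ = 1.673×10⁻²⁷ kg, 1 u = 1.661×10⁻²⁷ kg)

The cyclotron period depends only on m, q, B: T = 2πm/(|q|B).
T = 2π(9.109×10⁻³¹)/((1.602×10⁻¹⁹)(2.46)) ≈ 1.45×10⁻¹¹ s.

T ≈ 1.45×10⁻¹¹ s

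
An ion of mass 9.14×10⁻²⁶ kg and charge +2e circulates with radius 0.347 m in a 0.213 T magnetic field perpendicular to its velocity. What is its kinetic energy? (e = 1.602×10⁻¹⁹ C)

KE ≈ 3.07×10⁻¹⁵ J

v = |q|Br/m, then KE = ½mv² = (qBr)²/(2m).
v = (3.204×10⁻¹⁹)(0.213)(0.347)/9.14×10⁻²⁶ ≈ 2.591×10⁵ m/s.
KE = ½(9.14×10⁻²⁶)(2.591×10⁵)² ≈ 3.07×10⁻¹⁵ J.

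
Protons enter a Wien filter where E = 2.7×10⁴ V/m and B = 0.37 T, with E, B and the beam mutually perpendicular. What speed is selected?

Zero net Lorentz force requires |qE| = |q v×B|, i.e. E = vB.
v = E/B = 2.7×10⁴/0.37 = 7.3×10⁴ m/s.

v = 7.3×10⁴ m/s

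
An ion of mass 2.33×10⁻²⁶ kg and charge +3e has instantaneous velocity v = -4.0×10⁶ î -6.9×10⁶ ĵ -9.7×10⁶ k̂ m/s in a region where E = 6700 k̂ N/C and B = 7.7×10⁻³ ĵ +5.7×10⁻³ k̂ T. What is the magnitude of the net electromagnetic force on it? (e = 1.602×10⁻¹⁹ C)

v×B = (3.54×10⁴, 2.28×10⁴, -3.08×10⁴) N/C.
E + v×B = (3.54×10⁴, 2.28×10⁴, -2.41×10⁴) N/C.
F = q(E + v×B) = (4.806×10⁻¹⁹ C)·(3.54×10⁴, 2.28×10⁴, -2.41×10⁴) = (1.70×10⁻¹⁴, 1.10×10⁻¹⁴, -1.16×10⁻¹⁴) N.
|F| = 2.33×10⁻¹⁴ N.

|F| ≈ 2.33×10⁻¹⁴ N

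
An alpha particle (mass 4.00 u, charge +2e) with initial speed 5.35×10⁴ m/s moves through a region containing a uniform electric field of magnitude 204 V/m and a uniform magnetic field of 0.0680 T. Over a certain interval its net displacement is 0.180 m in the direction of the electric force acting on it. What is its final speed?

B does no work; ΔKE = |q|E d.
½mv_f² = ½mv₀² + |q|Ed = ½(6.644×10⁻²⁷)(5.35×10⁴)² + (3.204×10⁻¹⁹)(204)(0.180) ≈ 9.508×10⁻¹⁸ J + 1.177×10⁻¹⁷ J ≈ 2.127×10⁻¹⁷ J.
v_f = √(2·2.127×10⁻¹⁷/6.644×10⁻²⁷) ≈ 8.00×10⁴ m/s.

v_f ≈ 8.00×10⁴ m/s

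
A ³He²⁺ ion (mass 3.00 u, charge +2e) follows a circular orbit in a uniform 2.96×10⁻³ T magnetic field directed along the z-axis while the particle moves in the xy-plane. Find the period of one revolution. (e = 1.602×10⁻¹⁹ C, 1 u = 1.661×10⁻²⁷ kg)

The cyclotron period depends only on m, q, B: T = 2πm/(|q|B).
T = 2π(4.983×10⁻²⁷)/((3.204×10⁻¹⁹)(2.96×10⁻³)) ≈ 3.30×10⁻⁵ s.

T ≈ 3.30×10⁻⁵ s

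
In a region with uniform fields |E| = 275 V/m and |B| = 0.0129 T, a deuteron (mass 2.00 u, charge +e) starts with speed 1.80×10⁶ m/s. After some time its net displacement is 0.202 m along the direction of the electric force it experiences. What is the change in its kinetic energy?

The magnetic force is always ⟂ v and does no work; only the electric force changes KE.
ΔKE = F_E · d = |q|E d = (1.602×10⁻¹⁹)(275)(0.202) ≈ 8.90×10⁻¹⁸ J.

ΔKE ≈ 8.90×10⁻¹⁸ J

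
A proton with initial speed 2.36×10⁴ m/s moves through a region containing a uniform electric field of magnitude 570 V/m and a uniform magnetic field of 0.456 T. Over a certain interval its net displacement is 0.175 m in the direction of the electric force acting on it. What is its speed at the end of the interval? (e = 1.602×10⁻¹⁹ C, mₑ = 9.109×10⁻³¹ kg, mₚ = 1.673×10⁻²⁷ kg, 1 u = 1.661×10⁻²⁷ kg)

v_f ≈ 1.40×10⁵ m/s

B does no work; ΔKE = |q|E d.
½mv_f² = ½mv₀² + |q|Ed = ½(1.673×10⁻²⁷)(2.36×10⁴)² + (1.602×10⁻¹⁹)(570)(0.175) ≈ 4.659×10⁻¹⁹ J + 1.598×10⁻¹⁷ J ≈ 1.645×10⁻¹⁷ J.
v_f = √(2·1.645×10⁻¹⁷/1.673×10⁻²⁷) ≈ 1.40×10⁵ m/s.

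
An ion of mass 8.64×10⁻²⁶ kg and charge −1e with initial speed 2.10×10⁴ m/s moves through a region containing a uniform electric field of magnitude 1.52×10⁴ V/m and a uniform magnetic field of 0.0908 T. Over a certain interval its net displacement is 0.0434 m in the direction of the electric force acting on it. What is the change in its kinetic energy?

The magnetic force is always ⟂ v and does no work; only the electric force changes KE.
ΔKE = F_E · d = |q|E d = (1.602×10⁻¹⁹)(1.52×10⁴)(0.0434) ≈ 1.06×10⁻¹⁶ J.

ΔKE ≈ 1.06×10⁻¹⁶ J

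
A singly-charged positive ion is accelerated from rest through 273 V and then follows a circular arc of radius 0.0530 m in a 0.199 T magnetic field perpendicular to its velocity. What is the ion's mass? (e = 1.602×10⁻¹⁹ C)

Combine |q|V = ½mv² and r = mv/(|q|B): eliminate v to get m = qB²r²/(2V).
m = (1.602×10⁻¹⁹)(0.199)²(0.0530)²/(2·273) ≈ 3.26×10⁻²⁶ kg.

m ≈ 3.26×10⁻²⁶ kg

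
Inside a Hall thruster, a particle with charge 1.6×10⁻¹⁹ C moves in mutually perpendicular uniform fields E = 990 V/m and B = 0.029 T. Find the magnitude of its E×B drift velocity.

v_d ≈ 3.4×10⁴ m/s

The E×B drift speed is v_d = E/B.
v_d = 990/0.029 = 3.4×10⁴ m/s.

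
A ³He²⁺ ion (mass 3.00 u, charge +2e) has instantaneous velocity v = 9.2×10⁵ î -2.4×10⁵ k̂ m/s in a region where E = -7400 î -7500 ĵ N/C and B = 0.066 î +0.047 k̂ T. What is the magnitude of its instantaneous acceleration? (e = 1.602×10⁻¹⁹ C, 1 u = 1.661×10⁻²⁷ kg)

v×B = (0, -5.91×10⁴, 0) N/C.
E + v×B = (-7400, -6.66×10⁴, 0) N/C.
F = q(E + v×B) = (3.204×10⁻¹⁹ C)·(-7400, -6.66×10⁴, 0) = (-2.37×10⁻¹⁵, -2.13×10⁻¹⁴, 0) N.
|a| = |F|/m = 2.146×10⁻¹⁴/4.983×10⁻²⁷ ≈ 4.31×10¹² m/s².

|a| ≈ 4.31×10¹² m/s²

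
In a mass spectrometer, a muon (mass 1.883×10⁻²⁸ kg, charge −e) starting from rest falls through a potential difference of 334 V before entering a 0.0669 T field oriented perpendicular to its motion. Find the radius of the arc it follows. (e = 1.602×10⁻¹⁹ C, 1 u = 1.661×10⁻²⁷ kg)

Acceleration: |q|V = ½mv² ⇒ v = √(2|q|V/m) = √(2·1.602×10⁻¹⁹·334/1.883×10⁻²⁸) ≈ 7.539×10⁵ m/s.
In the field: r = mv/(|q|B) = (1.883×10⁻²⁸)(7.539×10⁵)/((1.602×10⁻¹⁹)(0.0669)) ≈ 0.0132 m.

r ≈ 0.0132 m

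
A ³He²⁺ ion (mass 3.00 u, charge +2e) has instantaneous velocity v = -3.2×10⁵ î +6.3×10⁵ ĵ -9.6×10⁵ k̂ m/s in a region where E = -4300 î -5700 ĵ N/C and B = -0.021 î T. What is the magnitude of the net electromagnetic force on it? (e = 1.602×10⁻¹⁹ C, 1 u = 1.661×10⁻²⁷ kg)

v×B = (0, 2.02×10⁴, 1.32×10⁴) N/C.
E + v×B = (-4300, 1.45×10⁴, 1.32×10⁴) N/C.
F = q(E + v×B) = (3.204×10⁻¹⁹ C)·(-4300, 1.45×10⁴, 1.32×10⁴) = (-1.38×10⁻¹⁵, 4.63×10⁻¹⁵, 4.24×10⁻¹⁵) N.
|F| = 6.43×10⁻¹⁵ N.

|F| ≈ 6.43×10⁻¹⁵ N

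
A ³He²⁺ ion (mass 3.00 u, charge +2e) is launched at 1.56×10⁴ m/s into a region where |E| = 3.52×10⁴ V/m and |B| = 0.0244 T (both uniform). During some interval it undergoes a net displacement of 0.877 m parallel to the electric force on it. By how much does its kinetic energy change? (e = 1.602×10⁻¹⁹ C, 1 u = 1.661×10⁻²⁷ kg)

ΔKE ≈ 9.89×10⁻¹⁵ J

The magnetic force is always ⟂ v and does no work; only the electric force changes KE.
ΔKE = F_E · d = |q|E d = (3.204×10⁻¹⁹)(3.52×10⁴)(0.877) ≈ 9.89×10⁻¹⁵ J.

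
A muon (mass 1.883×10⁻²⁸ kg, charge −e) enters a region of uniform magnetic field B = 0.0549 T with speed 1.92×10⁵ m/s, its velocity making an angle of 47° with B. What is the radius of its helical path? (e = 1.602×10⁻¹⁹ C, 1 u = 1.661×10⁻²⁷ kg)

v⊥ = v sinθ = 1.92×10⁵·sin47° ≈ 1.404×10⁵ m/s.
r = m v⊥/(|q|B) = (1.883×10⁻²⁸)(1.404×10⁵)/((1.602×10⁻¹⁹)(0.0549)) ≈ 3.01×10⁻³ m.

r ≈ 3.01×10⁻³ m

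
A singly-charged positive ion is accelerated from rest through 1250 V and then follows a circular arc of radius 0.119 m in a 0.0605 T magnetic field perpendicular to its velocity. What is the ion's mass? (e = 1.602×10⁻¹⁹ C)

m ≈ 3.32×10⁻²⁷ kg

Combine |q|V = ½mv² and r = mv/(|q|B): eliminate v to get m = qB²r²/(2V).
m = (1.602×10⁻¹⁹)(0.0605)²(0.119)²/(2·1250) ≈ 3.32×10⁻²⁷ kg.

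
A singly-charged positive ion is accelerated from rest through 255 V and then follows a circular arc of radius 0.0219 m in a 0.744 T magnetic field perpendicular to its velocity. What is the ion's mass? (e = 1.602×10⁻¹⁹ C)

m ≈ 8.34×10⁻²⁶ kg

Combine |q|V = ½mv² and r = mv/(|q|B): eliminate v to get m = qB²r²/(2V).
m = (1.602×10⁻¹⁹)(0.744)²(0.0219)²/(2·255) ≈ 8.34×10⁻²⁶ kg.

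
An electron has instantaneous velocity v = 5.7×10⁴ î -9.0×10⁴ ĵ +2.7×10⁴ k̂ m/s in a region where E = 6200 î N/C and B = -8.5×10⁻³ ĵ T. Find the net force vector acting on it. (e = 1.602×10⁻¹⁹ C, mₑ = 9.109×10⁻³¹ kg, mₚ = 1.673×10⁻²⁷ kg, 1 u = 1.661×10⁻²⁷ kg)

v×B = (230, 0, -485) N/C.
E + v×B = (6430, 0, -485) N/C.
F = q(E + v×B) = (−1.602×10⁻¹⁹ C)·(6430, 0, -485) = (-1.03×10⁻¹⁵, 0, 7.76×10⁻¹⁷) N.

F ≈ (-1.03×10⁻¹⁵, 0, 7.76×10⁻¹⁷) N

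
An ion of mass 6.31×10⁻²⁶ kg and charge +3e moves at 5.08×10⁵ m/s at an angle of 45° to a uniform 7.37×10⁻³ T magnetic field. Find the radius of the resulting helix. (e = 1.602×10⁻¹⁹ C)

v⊥ = v sinθ = 5.08×10⁵·sin45° ≈ 3.592×10⁵ m/s.
r = m v⊥/(|q|B) = (6.31×10⁻²⁶)(3.592×10⁵)/((4.806×10⁻¹⁹)(7.37×10⁻³)) ≈ 6.40 m.

r ≈ 6.40 m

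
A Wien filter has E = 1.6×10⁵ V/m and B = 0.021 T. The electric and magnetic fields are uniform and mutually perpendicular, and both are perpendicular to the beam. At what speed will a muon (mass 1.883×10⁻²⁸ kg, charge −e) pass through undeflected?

For undeflected motion the electric and magnetic forces balance: qE = qvB.
v = E/B = 1.6×10⁵/0.021 = 7.6×10⁶ m/s.

v = 7.6×10⁶ m/s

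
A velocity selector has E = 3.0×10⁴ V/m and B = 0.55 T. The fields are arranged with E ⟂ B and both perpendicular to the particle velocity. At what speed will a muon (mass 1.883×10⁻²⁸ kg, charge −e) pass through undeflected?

v = 5.5×10⁴ m/s

Straight-line motion ⇒ electric and magnetic forces cancel, so E = vB.
v = E/B = 3.0×10⁴/0.55 = 5.5×10⁴ m/s.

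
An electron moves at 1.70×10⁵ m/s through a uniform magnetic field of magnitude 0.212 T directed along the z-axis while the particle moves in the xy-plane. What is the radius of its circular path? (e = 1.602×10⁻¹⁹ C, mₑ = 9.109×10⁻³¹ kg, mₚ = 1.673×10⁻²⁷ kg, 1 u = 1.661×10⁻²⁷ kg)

r ≈ 4.56×10⁻⁶ m

The magnetic force provides the centripetal force: |q|vB = mv²/r.
r = mv/(|q|B) = (9.109×10⁻³¹)(1.70×10⁵)/((1.602×10⁻¹⁹)(0.212)) ≈ 4.56×10⁻⁶ m.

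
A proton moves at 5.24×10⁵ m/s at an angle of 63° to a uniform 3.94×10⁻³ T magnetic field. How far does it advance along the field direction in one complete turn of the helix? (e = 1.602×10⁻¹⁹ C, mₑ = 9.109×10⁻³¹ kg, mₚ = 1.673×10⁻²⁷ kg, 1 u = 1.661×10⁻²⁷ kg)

p ≈ 3.96 m

v∥ = v cosθ = 5.24×10⁵·cos63° ≈ 2.379×10⁵ m/s.
T = 2πm/(|q|B) = 2π(1.673×10⁻²⁷)/((1.602×10⁻¹⁹)(3.94×10⁻³)) ≈ 1.665×10⁻⁵ s.
pitch = v∥ T = (2.379×10⁵)(1.665×10⁻⁵) ≈ 3.96 m.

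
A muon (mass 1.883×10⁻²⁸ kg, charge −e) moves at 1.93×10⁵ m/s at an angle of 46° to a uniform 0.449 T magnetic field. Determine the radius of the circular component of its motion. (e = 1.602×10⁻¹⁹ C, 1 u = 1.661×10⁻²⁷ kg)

r ≈ 3.63×10⁻⁴ m

v⊥ = v sinθ = 1.93×10⁵·sin46° ≈ 1.388×10⁵ m/s.
r = m v⊥/(|q|B) = (1.883×10⁻²⁸)(1.388×10⁵)/((1.602×10⁻¹⁹)(0.449)) ≈ 3.63×10⁻⁴ m.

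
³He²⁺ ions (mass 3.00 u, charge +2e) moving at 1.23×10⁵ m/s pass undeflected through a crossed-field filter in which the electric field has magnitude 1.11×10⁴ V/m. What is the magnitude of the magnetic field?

Balance of forces in the selector: qE = qvB ⇒ B = E/v.
B = 1.11×10⁴/1.23×10⁵ = 0.0902 T.

B = 0.0902 T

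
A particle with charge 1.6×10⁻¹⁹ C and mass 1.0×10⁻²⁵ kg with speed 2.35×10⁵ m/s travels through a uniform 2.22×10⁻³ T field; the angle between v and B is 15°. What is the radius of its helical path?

r ≈ 17.1 m

v⊥ = v sinθ = 2.35×10⁵·sin15° ≈ 6.082×10⁴ m/s.
r = m v⊥/(|q|B) = (1.0×10⁻²⁵)(6.082×10⁴)/((1.6×10⁻¹⁹)(2.22×10⁻³)) ≈ 17.1 m.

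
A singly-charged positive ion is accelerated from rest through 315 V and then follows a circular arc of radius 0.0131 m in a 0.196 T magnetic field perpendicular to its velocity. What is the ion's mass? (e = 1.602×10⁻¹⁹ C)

Combine |q|V = ½mv² and r = mv/(|q|B): eliminate v to get m = qB²r²/(2V).
m = (1.602×10⁻¹⁹)(0.196)²(0.0131)²/(2·315) ≈ 1.68×10⁻²⁷ kg.

m ≈ 1.68×10⁻²⁷ kg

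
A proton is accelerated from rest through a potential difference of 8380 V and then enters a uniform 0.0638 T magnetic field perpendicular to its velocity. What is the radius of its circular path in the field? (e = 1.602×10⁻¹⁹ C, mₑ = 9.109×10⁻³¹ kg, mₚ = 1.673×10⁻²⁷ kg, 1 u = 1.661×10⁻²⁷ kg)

r ≈ 0.207 m

Acceleration: |q|V = ½mv² ⇒ v = √(2|q|V/m) = √(2·1.602×10⁻¹⁹·8380/1.673×10⁻²⁷) ≈ 1.267×10⁶ m/s.
In the field: r = mv/(|q|B) = (1.673×10⁻²⁷)(1.267×10⁶)/((1.602×10⁻¹⁹)(0.0638)) ≈ 0.207 m.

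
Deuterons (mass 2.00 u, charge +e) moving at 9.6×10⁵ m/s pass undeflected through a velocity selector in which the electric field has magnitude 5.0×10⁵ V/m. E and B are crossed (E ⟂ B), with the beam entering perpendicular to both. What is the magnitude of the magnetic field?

Balance of forces in the selector: qE = qvB ⇒ B = E/v.
B = 5.0×10⁵/9.6×10⁵ = 0.52 T.

B = 0.52 T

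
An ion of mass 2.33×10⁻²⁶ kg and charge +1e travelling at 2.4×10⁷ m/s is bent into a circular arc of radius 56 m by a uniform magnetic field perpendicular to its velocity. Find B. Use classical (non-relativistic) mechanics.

B ≈ 0.062 T

From |q|vB = mv²/r, B = mv/(|q|r).
B = (2.33×10⁻²⁶)(2.4×10⁷)/((1.602×10⁻¹⁹)(56)) ≈ 0.062 T.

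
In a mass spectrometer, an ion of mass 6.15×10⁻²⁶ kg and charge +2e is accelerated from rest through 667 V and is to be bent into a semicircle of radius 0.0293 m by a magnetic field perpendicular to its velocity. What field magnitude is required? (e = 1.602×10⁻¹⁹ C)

v = √(2|q|V/m) = √(2·3.204×10⁻¹⁹·667/6.15×10⁻²⁶) ≈ 8.337×10⁴ m/s.
B = mv/(|q|r) = (6.15×10⁻²⁶)(8.337×10⁴)/((3.204×10⁻¹⁹)(0.0293)) ≈ 0.546 T.

B ≈ 0.546 T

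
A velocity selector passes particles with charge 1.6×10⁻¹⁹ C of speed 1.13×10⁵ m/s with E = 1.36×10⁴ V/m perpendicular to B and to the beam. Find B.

B = 0.120 T

Balance of forces in the selector: qE = qvB ⇒ B = E/v.
B = 1.36×10⁴/1.13×10⁵ = 0.120 T.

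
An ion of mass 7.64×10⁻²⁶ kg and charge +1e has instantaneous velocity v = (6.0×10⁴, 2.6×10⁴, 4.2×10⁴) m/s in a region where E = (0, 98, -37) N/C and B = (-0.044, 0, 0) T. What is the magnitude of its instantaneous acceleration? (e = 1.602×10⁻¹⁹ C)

|a| ≈ 4.34×10⁹ m/s²

v×B = (0, -1850, 1140) N/C.
E + v×B = (0, -1750, 1110) N/C.
F = q(E + v×B) = (1.602×10⁻¹⁹ C)·(0, -1750, 1110) = (0, -2.80×10⁻¹⁶, 1.77×10⁻¹⁶) N.
|a| = |F|/m = 3.317×10⁻¹⁶/7.64×10⁻²⁶ ≈ 4.34×10⁹ m/s².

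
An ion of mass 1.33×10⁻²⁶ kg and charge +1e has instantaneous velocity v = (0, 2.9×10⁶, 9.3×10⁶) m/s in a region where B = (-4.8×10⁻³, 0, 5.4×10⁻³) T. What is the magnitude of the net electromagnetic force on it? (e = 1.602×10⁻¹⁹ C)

|F| ≈ 7.90×10⁻¹⁵ N

v×B = (1.57×10⁴, -4.46×10⁴, 1.39×10⁴) N/C.
F = q v×B = (1.602×10⁻¹⁹ C)·(1.57×10⁴, -4.46×10⁴, 1.39×10⁴) = (2.51×10⁻¹⁵, -7.15×10⁻¹⁵, 2.23×10⁻¹⁵) N.
|F| = 7.90×10⁻¹⁵ N.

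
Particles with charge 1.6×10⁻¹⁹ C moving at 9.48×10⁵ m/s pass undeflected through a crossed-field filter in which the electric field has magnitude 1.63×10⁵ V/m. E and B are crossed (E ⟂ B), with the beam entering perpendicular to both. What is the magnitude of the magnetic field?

Balance of forces in the selector: qE = qvB ⇒ B = E/v.
B = 1.63×10⁵/9.48×10⁵ = 0.172 T.

B = 0.172 T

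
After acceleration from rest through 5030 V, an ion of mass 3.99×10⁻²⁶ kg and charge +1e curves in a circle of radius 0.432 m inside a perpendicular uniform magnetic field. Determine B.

v = √(2|q|V/m) = √(2·1.602×10⁻¹⁹·5030/3.99×10⁻²⁶) ≈ 2.010×10⁵ m/s.
B = mv/(|q|r) = (3.99×10⁻²⁶)(2.010×10⁵)/((1.602×10⁻¹⁹)(0.432)) ≈ 0.116 T.

B ≈ 0.116 T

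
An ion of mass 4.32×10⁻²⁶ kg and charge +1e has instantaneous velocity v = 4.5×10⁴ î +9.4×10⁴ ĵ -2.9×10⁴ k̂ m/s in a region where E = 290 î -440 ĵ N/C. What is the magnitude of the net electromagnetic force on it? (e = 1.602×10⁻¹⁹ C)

Only an electric field acts, so F = qE = (1.602×10⁻¹⁹ C)·(290, -440, 0) = (4.65×10⁻¹⁷, -7.05×10⁻¹⁷, 0) N.
|F| = 8.44×10⁻¹⁷ N.

|F| ≈ 8.44×10⁻¹⁷ N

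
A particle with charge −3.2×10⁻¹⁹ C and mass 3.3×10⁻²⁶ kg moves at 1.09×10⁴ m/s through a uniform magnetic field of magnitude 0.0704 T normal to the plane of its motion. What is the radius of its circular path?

r ≈ 0.0160 m

The magnetic force provides the centripetal force: |q|vB = mv²/r.
r = mv/(|q|B) = (3.3×10⁻²⁶)(1.09×10⁴)/((3.2×10⁻¹⁹)(0.0704)) ≈ 0.0160 m.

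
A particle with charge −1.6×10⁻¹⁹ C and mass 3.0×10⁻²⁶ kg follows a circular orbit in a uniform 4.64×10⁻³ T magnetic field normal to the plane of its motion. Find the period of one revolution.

T ≈ 2.54×10⁻⁴ s

The cyclotron period depends only on m, q, B: T = 2πm/(|q|B).
T = 2π(3.0×10⁻²⁶)/((1.6×10⁻¹⁹)(4.64×10⁻³)) ≈ 2.54×10⁻⁴ s.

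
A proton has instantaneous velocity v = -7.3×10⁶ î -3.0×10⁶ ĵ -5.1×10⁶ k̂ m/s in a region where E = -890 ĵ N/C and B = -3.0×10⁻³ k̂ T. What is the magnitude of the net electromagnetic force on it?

|F| ≈ 3.93×10⁻¹⁵ N

v×B = (9000, -2.19×10⁴, 0) N/C.
E + v×B = (9000, -2.28×10⁴, 0) N/C.
F = q(E + v×B) = (1.602×10⁻¹⁹ C)·(9000, -2.28×10⁴, 0) = (1.44×10⁻¹⁵, -3.65×10⁻¹⁵, 0) N.
|F| = 3.93×10⁻¹⁵ N.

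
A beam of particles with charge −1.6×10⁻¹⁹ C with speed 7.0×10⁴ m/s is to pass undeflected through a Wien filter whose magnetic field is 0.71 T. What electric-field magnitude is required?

For straight-line motion qE = qvB, so E = vB.
E = 7.0×10⁴ × 0.71 = 5.0×10⁴ V/m.

E = 5.0×10⁴ V/m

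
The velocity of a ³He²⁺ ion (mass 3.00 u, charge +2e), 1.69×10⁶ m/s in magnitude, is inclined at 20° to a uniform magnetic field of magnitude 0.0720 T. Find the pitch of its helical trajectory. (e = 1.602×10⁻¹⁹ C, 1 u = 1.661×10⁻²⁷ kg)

p ≈ 2.16 m

v∥ = v cosθ = 1.69×10⁶·cos20° ≈ 1.588×10⁶ m/s.
T = 2πm/(|q|B) = 2π(4.983×10⁻²⁷)/((3.204×10⁻¹⁹)(0.0720)) ≈ 1.357×10⁻⁶ s.
pitch = v∥ T = (1.588×10⁶)(1.357×10⁻⁶) ≈ 2.16 m.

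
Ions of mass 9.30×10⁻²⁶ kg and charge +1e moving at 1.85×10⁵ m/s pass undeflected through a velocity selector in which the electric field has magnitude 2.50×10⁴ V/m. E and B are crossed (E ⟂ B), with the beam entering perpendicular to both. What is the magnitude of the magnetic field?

B = 0.135 T

Balance of forces in the selector: qE = qvB ⇒ B = E/v.
B = 2.50×10⁴/1.85×10⁵ = 0.135 T.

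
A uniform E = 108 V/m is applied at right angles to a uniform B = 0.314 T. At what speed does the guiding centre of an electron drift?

v_d ≈ 344 m/s

The E×B drift speed is v_d = E/B.
v_d = 108/0.314 = 344 m/s.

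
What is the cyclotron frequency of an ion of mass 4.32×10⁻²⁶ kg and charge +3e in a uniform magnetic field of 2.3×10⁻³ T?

f = |q|B/(2πm).
f = (4.806×10⁻¹⁹)(2.3×10⁻³)/(2π·4.32×10⁻²⁶) ≈ 4100 Hz.

f ≈ 4100 Hz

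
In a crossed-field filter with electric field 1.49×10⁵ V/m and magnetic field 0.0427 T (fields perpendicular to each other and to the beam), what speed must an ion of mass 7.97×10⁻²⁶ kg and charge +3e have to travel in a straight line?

Straight-line motion ⇒ electric and magnetic forces cancel, so E = vB.
v = E/B = 1.49×10⁵/0.0427 = 3.49×10⁶ m/s.
The result is independent of the particle's charge and mass.

v = 3.49×10⁶ m/s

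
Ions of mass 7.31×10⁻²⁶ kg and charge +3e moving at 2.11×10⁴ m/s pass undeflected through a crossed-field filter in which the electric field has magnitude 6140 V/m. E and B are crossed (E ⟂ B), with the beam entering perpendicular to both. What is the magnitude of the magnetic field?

Balance of forces in the selector: qE = qvB ⇒ B = E/v.
B = 6140/2.11×10⁴ = 0.291 T.

B = 0.291 T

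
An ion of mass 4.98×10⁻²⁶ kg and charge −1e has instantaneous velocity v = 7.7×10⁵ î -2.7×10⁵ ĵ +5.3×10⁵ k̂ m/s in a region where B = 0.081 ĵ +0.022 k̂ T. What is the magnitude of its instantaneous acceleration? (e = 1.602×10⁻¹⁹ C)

|a| ≈ 2.61×10¹¹ m/s²

v×B = (-4.89×10⁴, -1.69×10⁴, 6.24×10⁴) N/C.
F = q v×B = (−1.602×10⁻¹⁹ C)·(-4.89×10⁴, -1.69×10⁴, 6.24×10⁴) = (7.83×10⁻¹⁵, 2.71×10⁻¹⁵, -9.99×10⁻¹⁵) N.
|a| = |F|/m = 1.298×10⁻¹⁴/4.98×10⁻²⁶ ≈ 2.61×10¹¹ m/s².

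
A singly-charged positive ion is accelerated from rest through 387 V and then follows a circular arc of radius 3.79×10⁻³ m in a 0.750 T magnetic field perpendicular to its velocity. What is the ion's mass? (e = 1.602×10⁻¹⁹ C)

Combine |q|V = ½mv² and r = mv/(|q|B): eliminate v to get m = qB²r²/(2V).
m = (1.602×10⁻¹⁹)(0.750)²(3.79×10⁻³)²/(2·387) ≈ 1.67×10⁻²⁷ kg.

m ≈ 1.67×10⁻²⁷ kg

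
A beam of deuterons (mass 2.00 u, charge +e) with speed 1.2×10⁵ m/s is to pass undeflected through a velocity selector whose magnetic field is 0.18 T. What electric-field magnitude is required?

For straight-line motion qE = qvB, so E = vB.
E = 1.2×10⁵ × 0.18 = 2.2×10⁴ V/m.

E = 2.2×10⁴ V/m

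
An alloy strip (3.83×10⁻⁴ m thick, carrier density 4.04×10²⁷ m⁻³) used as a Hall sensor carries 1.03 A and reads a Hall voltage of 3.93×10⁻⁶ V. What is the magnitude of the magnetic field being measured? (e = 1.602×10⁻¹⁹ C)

B ≈ 0.946 T

From V_H = IB/(n e t), B = V_H n e t / I.
B = (3.93×10⁻⁶)(4.04×10²⁷)(1.602×10⁻¹⁹)(3.83×10⁻⁴)/1.03 ≈ 0.946 T.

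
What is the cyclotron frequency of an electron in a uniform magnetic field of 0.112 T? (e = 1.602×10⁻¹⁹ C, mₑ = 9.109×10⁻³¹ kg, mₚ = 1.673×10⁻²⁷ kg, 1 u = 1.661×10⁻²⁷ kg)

f ≈ 3.13×10⁹ Hz

f = |q|B/(2πm).
f = (1.602×10⁻¹⁹)(0.112)/(2π·9.109×10⁻³¹) ≈ 3.13×10⁹ Hz.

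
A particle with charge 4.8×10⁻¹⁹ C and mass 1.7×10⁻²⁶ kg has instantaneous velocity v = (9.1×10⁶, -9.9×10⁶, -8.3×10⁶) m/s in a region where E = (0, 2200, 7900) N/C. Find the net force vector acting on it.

F ≈ (0, 1.06×10⁻¹⁵, 3.79×10⁻¹⁵) N

Only an electric field acts, so F = qE = (4.8×10⁻¹⁹ C)·(0, 2200, 7900) = (0, 1.06×10⁻¹⁵, 3.79×10⁻¹⁵) N.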